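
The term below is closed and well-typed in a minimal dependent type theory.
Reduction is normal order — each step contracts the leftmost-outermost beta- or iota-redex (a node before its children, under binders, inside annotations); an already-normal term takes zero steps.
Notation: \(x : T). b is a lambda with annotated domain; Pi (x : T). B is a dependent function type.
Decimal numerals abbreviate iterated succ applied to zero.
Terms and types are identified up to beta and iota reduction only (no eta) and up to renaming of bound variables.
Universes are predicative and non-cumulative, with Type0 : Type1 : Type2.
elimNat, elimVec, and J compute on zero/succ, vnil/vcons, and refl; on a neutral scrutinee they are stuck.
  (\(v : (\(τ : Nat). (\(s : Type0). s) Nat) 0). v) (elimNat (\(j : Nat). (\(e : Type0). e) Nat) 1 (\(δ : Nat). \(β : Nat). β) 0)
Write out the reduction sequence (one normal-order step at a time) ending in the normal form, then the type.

normal-order reduction sequence:
  (\(v : (\(τ : Nat). (\(s : Type0). s) Nat) 0). v) (elimNat (\(j : Nat). (\(e : Type0). e) Nat) 1 (\(δ : Nat). \(β : Nat). β) 0)
  ~> elimNat (\(v : Nat). (\(τ : Type0). τ) Nat) 1 (\(s : Nat). \(j : Nat). j) 0
  ~> 1
type:
  Nat


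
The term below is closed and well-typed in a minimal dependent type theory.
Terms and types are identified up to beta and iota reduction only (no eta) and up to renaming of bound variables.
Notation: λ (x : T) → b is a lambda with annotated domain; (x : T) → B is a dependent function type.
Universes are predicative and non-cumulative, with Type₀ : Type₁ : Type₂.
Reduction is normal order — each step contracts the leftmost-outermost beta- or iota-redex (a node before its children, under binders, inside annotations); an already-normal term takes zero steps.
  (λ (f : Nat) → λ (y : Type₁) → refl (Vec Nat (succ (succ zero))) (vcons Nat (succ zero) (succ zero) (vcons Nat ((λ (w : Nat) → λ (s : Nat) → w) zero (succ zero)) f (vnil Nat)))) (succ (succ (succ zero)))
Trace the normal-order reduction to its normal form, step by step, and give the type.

reduction (normal order):
  (λ (f : Nat) → λ (y : Type₁) → refl (Vec Nat (succ (succ zero))) (vcons Nat (succ zero) (succ zero) (vcons Nat ((λ (w : Nat) → λ (s : Nat) → w) zero (succ zero)) f (vnil Nat)))) (succ (succ (succ zero)))
  ~> λ (f : Type₁) → refl (Vec Nat (succ (succ zero))) (vcons Nat (succ zero) (succ zero) (vcons Nat ((λ (y : Nat) → λ (w : Nat) → y) zero (succ zero)) (succ (succ (succ zero))) (vnil Nat)))
  ~> λ (f : Type₁) → refl (Vec Nat (succ (succ zero))) (vcons Nat (succ zero) (succ zero) (vcons Nat ((λ (y : Nat) → zero) (succ zero)) (succ (succ (succ zero))) (vnil Nat)))
  ~> λ (f : Type₁) → refl (Vec Nat (succ (succ zero))) (vcons Nat (succ zero) (succ zero) (vcons Nat zero (succ (succ (succ zero))) (vnil Nat)))
type:
  (f : Type₁) → Eq (Vec Nat (succ (succ zero))) (vcons Nat (succ zero) (succ zero) (vcons Nat zero (succ (succ (succ zero))) (vnil Nat))) (vcons Nat (succ zero) (succ zero) (vcons Nat zero (succ (succ (succ zero))) (vnil Nat)))


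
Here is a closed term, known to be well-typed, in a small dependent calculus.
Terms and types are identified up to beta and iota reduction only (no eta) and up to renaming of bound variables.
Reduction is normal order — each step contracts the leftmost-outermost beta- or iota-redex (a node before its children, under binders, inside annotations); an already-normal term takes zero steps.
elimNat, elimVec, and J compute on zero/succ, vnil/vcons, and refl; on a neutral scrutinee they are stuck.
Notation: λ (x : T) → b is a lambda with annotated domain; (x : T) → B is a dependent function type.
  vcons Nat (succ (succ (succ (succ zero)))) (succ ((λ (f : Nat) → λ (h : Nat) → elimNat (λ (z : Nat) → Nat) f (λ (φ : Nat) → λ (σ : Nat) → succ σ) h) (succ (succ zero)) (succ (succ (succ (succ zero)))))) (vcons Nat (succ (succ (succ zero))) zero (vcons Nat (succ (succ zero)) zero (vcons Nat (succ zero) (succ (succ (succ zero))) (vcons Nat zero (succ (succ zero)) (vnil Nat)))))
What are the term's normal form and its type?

resulting normal form:
  vcons Nat (succ (succ (succ (succ zero)))) (succ (succ (succ (succ (succ (succ (succ zero))))))) (vcons Nat (succ (succ (succ zero))) zero (vcons Nat (succ (succ zero)) zero (vcons Nat (succ zero) (succ (succ (succ zero))) (vcons Nat zero (succ (succ zero)) (vnil Nat)))))
inferred type:
  Vec Nat (succ (succ (succ (succ (succ zero)))))
observation: contracting a beta-redex first, the term normalizes in 15 steps.


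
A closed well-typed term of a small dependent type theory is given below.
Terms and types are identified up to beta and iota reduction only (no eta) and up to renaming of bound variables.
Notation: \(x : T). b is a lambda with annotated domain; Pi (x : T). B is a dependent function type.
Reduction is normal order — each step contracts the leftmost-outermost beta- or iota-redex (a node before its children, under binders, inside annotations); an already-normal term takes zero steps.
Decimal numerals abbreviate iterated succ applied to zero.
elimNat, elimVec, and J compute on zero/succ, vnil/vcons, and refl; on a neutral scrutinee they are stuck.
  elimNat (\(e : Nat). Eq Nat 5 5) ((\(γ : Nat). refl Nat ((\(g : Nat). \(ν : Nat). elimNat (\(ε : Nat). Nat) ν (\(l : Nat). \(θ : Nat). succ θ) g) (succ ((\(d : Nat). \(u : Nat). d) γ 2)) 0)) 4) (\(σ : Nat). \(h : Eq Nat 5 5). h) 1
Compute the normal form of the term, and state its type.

resulting normal form:
  refl Nat 5
inferred type:
  Eq Nat 5 5


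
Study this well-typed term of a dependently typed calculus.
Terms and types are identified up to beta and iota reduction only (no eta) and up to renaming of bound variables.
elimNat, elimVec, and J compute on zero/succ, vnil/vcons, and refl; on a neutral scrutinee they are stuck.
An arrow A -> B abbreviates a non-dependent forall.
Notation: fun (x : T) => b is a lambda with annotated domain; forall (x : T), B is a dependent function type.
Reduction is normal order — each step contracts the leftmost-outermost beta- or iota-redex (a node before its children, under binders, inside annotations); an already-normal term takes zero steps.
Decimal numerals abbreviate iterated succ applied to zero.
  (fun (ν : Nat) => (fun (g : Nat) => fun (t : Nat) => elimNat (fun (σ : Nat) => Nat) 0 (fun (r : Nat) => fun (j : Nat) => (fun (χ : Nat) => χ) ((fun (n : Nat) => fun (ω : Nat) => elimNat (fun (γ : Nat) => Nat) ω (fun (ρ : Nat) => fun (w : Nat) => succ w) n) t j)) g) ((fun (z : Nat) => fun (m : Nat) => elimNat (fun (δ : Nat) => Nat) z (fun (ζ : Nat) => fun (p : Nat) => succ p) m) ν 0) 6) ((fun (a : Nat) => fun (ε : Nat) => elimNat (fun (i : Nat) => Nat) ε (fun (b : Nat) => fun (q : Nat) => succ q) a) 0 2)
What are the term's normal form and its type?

reduced normal form:
  12
inferred type:
  Nat
observation: contracting a beta-redex first, the term normalizes in 38 steps.


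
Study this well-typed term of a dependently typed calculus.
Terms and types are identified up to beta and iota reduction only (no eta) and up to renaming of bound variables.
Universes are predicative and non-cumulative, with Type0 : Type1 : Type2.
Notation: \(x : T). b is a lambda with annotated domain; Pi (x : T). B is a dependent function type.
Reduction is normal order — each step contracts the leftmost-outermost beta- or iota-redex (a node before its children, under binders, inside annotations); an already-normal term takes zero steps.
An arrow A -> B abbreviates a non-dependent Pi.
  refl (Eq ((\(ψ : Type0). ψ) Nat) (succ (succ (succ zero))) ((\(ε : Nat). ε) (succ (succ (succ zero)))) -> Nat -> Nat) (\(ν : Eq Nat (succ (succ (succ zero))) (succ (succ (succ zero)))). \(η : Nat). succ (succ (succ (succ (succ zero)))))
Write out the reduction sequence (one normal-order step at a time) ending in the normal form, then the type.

reduction (normal order):
  refl (Eq ((\(ψ : Type0). ψ) Nat) (succ (succ (succ zero))) ((\(ε : Nat). ε) (succ (succ (succ zero)))) -> Nat -> Nat) (\(ν : Eq Nat (succ (succ (succ zero))) (succ (succ (succ zero)))). \(η : Nat). succ (succ (succ (succ (succ zero)))))
  ~> refl (Eq Nat (succ (succ (succ zero))) ((\(ψ : Nat). ψ) (succ (succ (succ zero)))) -> Nat -> Nat) (\(ε : Eq Nat (succ (succ (succ zero))) (succ (succ (succ zero)))). \(ν : Nat). succ (succ (succ (succ (succ zero)))))
  ~> refl (Eq Nat (succ (succ (succ zero))) (succ (succ (succ zero))) -> Nat -> Nat) (\(ψ : Eq Nat (succ (succ (succ zero))) (succ (succ (succ zero)))). \(ε : Nat). succ (succ (succ (succ (succ zero)))))
inferred type:
  Eq (Eq Nat (succ (succ (succ zero))) (succ (succ (succ zero))) -> Nat -> Nat) (\(ψ : Eq Nat (succ (succ (succ zero))) (succ (succ (succ zero)))). \(ε : Nat). succ (succ (succ (succ (succ zero))))) (\(ν : Eq Nat (succ (succ (succ zero))) (succ (succ (succ zero)))). \(η : Nat). succ (succ (succ (succ (succ zero)))))


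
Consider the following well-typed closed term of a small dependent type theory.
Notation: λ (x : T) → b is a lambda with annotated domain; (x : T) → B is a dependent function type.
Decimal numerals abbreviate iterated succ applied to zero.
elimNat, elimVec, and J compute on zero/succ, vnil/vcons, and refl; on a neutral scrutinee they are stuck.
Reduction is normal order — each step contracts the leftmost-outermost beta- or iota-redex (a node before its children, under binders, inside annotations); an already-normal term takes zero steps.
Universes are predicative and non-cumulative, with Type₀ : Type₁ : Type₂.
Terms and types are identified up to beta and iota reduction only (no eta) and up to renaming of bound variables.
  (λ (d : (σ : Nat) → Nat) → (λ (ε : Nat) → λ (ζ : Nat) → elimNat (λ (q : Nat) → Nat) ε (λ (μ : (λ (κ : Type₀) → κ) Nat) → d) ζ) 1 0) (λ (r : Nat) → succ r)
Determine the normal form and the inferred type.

normal form:
  1
inferred type:
  Nat
observation: the term reaches its normal form after 4 normal-order steps.


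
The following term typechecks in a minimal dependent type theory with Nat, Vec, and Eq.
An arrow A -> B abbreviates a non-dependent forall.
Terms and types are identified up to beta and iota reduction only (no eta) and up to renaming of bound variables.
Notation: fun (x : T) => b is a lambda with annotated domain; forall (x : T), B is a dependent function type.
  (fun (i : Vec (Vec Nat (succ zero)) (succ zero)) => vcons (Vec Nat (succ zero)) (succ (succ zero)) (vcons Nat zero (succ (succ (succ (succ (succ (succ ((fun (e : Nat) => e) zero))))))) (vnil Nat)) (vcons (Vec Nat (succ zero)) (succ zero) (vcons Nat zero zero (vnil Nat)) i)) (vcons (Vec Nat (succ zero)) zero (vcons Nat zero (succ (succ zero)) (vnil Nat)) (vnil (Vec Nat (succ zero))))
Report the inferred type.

inferred type:
  Vec (Vec Nat (succ zero)) (succ (succ (succ zero)))


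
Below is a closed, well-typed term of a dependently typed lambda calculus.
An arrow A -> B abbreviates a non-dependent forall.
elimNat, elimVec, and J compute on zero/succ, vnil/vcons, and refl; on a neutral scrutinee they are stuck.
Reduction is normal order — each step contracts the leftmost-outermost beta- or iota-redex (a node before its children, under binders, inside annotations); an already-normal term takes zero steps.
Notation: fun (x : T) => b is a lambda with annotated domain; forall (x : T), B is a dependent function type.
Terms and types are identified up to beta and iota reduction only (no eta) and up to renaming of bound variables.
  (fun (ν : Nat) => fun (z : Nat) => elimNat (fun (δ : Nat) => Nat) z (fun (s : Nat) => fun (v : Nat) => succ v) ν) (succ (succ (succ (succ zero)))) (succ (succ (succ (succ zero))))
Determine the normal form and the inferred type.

normal form:
  succ (succ (succ (succ (succ (succ (succ (succ zero)))))))
inferred type:
  Nat
observation: contracting a beta-redex first, the term normalizes in 15 steps.


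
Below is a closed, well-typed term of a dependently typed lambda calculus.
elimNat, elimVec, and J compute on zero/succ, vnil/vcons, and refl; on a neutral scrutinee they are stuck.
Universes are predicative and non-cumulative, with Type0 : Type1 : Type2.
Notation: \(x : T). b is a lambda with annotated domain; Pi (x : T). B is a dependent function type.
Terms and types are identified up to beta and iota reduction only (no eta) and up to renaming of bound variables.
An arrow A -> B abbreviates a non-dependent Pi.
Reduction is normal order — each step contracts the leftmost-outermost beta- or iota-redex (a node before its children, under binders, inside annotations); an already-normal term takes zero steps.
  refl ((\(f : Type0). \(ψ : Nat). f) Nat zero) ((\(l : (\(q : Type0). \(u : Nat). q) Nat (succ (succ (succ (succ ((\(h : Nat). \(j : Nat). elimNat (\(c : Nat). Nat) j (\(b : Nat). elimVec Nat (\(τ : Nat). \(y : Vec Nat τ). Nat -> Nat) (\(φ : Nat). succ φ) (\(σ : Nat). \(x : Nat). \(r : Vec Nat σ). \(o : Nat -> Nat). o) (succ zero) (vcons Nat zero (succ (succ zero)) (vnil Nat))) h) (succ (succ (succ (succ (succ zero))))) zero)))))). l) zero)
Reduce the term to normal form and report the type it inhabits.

resulting normal form:
  refl Nat zero
the term's type:
  Eq Nat zero zero


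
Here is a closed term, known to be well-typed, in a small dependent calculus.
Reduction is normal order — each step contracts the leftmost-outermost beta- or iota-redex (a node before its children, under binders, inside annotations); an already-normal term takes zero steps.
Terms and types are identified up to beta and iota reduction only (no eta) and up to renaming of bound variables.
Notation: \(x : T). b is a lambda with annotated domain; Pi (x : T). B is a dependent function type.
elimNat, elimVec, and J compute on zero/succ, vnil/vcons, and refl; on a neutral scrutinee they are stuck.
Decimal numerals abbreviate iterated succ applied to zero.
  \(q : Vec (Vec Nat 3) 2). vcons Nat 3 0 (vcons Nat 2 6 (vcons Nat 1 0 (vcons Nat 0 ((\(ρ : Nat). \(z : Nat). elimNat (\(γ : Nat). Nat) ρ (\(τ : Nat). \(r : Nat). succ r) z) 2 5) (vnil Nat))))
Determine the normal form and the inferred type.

resulting normal form:
  \(q : Vec (Vec Nat 3) 2). vcons Nat 3 0 (vcons Nat 2 6 (vcons Nat 1 0 (vcons Nat 0 7 (vnil Nat))))
the term's type:
  Pi (q : Vec (Vec Nat 3) 2). Vec Nat 4
observation: 18 normal-order steps normalize the term, beginning with a beta-redex.


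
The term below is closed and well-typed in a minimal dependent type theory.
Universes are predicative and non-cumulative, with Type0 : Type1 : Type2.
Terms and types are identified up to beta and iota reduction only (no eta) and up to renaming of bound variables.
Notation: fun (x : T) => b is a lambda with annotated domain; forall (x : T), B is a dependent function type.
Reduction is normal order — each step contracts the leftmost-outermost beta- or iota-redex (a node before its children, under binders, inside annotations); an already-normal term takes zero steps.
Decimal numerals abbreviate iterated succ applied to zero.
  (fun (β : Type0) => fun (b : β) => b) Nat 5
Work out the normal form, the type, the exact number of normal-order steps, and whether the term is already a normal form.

resulting normal form:
  5
inferred type:
  Nat
steps to reach normal form (normal order): 2
already normal: no
first contracted redex: a beta-redex


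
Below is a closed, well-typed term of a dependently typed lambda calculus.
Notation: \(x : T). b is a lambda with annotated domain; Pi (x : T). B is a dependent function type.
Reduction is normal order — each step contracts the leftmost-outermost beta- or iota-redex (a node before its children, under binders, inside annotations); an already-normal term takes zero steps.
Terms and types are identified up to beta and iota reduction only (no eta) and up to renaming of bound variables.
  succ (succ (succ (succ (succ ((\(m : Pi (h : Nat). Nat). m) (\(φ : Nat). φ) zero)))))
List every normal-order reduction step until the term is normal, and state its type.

normal-order reduction:
  succ (succ (succ (succ (succ ((\(m : Pi (h : Nat). Nat). m) (\(φ : Nat). φ) zero)))))
  ~> succ (succ (succ (succ (succ ((\(m : Nat). m) zero)))))
  ~> succ (succ (succ (succ (succ zero))))
inferred type:
  Nat


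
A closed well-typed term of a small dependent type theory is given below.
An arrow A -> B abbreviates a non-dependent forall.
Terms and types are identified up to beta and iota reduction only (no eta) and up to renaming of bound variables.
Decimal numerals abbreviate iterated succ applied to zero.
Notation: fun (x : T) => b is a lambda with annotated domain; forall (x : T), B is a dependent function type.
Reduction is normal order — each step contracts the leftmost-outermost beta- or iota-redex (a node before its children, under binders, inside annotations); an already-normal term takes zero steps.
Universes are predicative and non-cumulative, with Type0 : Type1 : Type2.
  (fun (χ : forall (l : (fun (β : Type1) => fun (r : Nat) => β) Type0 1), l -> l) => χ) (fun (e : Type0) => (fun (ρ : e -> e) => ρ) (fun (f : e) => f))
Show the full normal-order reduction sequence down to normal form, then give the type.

normal-order reduction:
  (fun (χ : forall (l : (fun (β : Type1) => fun (r : Nat) => β) Type0 1), l -> l) => χ) (fun (e : Type0) => (fun (ρ : e -> e) => ρ) (fun (f : e) => f))
  ~> fun (χ : Type0) => (fun (l : χ -> χ) => l) (fun (β : χ) => β)
  ~> fun (χ : Type0) => fun (l : χ) => l
inferred type:
  forall (χ : Type0), χ -> χ


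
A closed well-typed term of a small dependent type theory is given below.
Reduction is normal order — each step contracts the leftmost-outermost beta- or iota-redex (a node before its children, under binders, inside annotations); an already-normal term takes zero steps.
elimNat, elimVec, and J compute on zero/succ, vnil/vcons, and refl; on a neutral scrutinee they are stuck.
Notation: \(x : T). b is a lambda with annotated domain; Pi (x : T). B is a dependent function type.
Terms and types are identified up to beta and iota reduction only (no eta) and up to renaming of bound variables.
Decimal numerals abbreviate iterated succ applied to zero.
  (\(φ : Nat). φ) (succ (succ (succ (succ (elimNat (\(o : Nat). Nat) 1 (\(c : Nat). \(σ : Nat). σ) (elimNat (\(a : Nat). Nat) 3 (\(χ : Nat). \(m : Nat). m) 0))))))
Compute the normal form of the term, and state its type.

resulting normal form:
  5
type:
  Nat
observation: contracting a beta-redex first, the term normalizes in 12 steps.


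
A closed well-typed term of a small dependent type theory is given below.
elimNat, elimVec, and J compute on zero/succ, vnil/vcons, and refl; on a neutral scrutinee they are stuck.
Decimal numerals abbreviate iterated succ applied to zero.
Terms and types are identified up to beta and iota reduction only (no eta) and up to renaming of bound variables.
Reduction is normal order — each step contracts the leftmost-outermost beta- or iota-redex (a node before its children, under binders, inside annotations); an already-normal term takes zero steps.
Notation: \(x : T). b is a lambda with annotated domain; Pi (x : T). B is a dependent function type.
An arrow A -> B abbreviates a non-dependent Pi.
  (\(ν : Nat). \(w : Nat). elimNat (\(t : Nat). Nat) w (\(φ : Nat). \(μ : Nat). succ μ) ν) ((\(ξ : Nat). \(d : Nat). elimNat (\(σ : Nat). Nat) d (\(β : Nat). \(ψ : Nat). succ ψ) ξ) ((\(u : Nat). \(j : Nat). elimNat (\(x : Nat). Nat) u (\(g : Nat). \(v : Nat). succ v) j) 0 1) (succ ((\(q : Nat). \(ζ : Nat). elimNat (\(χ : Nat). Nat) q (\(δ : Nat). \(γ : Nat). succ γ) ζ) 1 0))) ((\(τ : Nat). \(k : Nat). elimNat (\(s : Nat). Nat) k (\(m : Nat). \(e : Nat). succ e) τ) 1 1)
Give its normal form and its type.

resulting normal form:
  5
inferred type:
  Nat


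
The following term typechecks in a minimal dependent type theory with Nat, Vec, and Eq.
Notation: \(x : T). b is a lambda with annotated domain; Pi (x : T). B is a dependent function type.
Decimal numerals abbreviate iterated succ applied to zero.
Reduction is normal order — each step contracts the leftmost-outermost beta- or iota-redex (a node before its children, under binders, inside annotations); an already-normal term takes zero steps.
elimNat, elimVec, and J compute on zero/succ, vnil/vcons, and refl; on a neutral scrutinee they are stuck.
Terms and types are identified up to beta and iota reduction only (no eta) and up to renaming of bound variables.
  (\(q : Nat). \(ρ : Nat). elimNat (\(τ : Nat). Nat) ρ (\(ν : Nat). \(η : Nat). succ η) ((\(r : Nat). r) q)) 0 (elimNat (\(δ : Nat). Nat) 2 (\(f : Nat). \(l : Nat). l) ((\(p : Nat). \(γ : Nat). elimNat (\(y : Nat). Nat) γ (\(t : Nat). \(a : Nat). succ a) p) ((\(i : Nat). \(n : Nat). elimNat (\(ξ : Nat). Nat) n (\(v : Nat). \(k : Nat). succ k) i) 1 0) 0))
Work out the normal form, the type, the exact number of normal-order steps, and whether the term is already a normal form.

reduced normal form:
  2
type:
  Nat
steps to reach normal form (normal order): 20
already normal: no
first contracted redex: a beta-redex


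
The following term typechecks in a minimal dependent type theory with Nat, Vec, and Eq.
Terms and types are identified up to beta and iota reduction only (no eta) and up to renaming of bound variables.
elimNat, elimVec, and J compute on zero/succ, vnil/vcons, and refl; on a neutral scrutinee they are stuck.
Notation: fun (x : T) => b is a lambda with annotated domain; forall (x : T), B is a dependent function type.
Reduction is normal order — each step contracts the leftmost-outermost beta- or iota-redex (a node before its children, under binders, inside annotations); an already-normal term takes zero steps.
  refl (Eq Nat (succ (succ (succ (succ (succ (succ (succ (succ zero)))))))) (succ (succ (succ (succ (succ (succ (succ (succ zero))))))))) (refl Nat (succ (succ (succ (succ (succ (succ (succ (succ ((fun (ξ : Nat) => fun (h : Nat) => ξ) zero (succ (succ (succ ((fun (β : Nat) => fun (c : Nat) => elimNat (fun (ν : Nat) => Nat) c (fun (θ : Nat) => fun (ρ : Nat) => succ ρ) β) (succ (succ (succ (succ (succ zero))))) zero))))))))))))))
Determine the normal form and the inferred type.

reduced normal form:
  refl (Eq Nat (succ (succ (succ (succ (succ (succ (succ (succ zero)))))))) (succ (succ (succ (succ (succ (succ (succ (succ zero))))))))) (refl Nat (succ (succ (succ (succ (succ (succ (succ (succ zero)))))))))
inferred type:
  Eq (Eq Nat (succ (succ (succ (succ (succ (succ (succ (succ zero)))))))) (succ (succ (succ (succ (succ (succ (succ (succ zero))))))))) (refl Nat (succ (succ (succ (succ (succ (succ (succ (succ zero))))))))) (refl Nat (succ (succ (succ (succ (succ (succ (succ (succ zero)))))))))


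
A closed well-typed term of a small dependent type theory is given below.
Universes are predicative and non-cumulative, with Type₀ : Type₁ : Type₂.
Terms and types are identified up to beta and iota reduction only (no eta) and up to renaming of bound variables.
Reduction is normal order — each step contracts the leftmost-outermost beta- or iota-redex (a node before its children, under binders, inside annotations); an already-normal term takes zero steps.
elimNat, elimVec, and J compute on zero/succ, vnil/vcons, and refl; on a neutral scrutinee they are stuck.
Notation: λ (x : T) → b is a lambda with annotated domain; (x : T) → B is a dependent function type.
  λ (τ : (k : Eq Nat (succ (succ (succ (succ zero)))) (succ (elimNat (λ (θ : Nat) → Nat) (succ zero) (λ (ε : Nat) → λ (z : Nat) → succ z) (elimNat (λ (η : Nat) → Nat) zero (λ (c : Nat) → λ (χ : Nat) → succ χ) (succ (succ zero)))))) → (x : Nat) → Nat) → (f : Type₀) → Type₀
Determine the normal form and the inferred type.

resulting normal form:
  λ (τ : (k : Eq Nat (succ (succ (succ (succ zero)))) (succ (succ (succ (succ zero))))) → (θ : Nat) → Nat) → (ε : Type₀) → Type₀
the term's type:
  (τ : (k : Eq Nat (succ (succ (succ (succ zero)))) (succ (succ (succ (succ zero))))) → (θ : Nat) → Nat) → Type₁


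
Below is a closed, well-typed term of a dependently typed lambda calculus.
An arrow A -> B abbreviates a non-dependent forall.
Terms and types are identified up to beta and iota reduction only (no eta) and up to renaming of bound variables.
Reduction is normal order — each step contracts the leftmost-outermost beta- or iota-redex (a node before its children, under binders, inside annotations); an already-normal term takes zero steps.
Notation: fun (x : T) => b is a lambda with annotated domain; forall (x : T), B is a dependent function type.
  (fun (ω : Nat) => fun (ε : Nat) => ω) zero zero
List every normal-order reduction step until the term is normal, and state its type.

normal-order reduction:
  (fun (ω : Nat) => fun (ε : Nat) => ω) zero zero
  ~> (fun (ω : Nat) => zero) zero
  ~> zero
the term's type:
  Nat


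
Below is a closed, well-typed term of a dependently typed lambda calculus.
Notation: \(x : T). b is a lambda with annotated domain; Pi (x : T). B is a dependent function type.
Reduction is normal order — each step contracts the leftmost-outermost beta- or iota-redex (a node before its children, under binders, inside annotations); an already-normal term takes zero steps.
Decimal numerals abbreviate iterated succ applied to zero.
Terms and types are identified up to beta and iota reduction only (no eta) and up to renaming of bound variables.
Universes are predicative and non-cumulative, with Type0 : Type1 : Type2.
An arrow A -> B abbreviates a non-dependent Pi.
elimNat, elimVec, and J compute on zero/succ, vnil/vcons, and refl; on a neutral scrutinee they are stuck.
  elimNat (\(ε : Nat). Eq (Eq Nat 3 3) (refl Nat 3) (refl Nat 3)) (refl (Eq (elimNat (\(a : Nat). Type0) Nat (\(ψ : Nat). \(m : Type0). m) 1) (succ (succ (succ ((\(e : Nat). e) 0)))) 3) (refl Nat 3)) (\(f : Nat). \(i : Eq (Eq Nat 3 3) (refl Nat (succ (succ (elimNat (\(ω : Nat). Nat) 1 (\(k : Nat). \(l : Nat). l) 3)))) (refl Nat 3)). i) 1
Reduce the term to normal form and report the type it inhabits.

resulting normal form:
  refl (Eq Nat 3 3) (refl Nat 3)
type:
  Eq (Eq Nat 3 3) (refl Nat 3) (refl Nat 3)
observation: the first redex contracted is an elimNat iota-redex; the normal form is reached in 9 normal-order steps.


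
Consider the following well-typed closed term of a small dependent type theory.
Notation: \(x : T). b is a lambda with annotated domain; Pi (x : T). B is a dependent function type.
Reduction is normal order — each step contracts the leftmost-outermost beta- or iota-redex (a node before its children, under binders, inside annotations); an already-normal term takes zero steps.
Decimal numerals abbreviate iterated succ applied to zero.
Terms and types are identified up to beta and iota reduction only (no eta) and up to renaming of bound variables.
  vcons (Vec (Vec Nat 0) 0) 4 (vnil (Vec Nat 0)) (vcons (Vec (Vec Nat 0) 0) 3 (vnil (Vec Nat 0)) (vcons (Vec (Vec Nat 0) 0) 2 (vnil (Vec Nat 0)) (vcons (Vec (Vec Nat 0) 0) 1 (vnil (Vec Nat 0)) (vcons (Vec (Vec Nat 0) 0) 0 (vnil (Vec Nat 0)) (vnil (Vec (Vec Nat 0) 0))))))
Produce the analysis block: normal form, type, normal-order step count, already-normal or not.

reduced normal form:
  vcons (Vec (Vec Nat 0) 0) 4 (vnil (Vec Nat 0)) (vcons (Vec (Vec Nat 0) 0) 3 (vnil (Vec Nat 0)) (vcons (Vec (Vec Nat 0) 0) 2 (vnil (Vec Nat 0)) (vcons (Vec (Vec Nat 0) 0) 1 (vnil (Vec Nat 0)) (vcons (Vec (Vec Nat 0) 0) 0 (vnil (Vec Nat 0)) (vnil (Vec (Vec Nat 0) 0))))))
the term's type:
  Vec (Vec (Vec Nat 0) 0) 5
reduction steps (normal order): 0
already normal: yes


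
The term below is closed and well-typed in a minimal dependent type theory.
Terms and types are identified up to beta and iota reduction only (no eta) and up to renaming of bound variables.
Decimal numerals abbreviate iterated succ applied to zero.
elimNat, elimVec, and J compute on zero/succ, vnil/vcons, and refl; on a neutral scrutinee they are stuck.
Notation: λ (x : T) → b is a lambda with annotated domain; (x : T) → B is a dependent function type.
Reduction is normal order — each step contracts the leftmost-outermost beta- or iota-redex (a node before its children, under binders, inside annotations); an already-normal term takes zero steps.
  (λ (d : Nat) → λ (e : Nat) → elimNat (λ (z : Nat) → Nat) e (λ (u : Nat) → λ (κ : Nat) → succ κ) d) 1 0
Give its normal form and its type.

normal form:
  1
type:
  Nat
observation: 6 normal-order steps normalize the term, beginning with a beta-redex.


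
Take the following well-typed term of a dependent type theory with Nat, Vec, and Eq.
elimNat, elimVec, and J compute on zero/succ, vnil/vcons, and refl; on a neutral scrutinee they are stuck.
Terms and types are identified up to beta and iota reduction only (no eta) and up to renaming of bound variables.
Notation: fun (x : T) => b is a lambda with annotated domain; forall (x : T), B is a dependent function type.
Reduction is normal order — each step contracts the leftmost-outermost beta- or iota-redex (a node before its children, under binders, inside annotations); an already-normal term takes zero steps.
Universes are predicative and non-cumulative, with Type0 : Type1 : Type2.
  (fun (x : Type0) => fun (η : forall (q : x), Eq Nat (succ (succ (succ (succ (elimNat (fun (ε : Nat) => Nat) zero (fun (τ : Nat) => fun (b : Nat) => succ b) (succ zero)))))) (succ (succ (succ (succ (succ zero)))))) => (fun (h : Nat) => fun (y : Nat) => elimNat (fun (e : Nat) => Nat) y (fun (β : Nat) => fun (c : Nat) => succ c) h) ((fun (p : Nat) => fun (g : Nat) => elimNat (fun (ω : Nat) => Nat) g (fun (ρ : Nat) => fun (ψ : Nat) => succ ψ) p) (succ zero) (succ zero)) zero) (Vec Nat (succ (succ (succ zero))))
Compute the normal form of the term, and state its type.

resulting normal form:
  fun (x : forall (η : Vec Nat (succ (succ (succ zero)))), Eq Nat (succ (succ (succ (succ (succ zero))))) (succ (succ (succ (succ (succ zero)))))) => succ (succ zero)
the term's type:
  forall (x : forall (η : Vec Nat (succ (succ (succ zero)))), Eq Nat (succ (succ (succ (succ (succ zero))))) (succ (succ (succ (succ (succ zero)))))), Nat


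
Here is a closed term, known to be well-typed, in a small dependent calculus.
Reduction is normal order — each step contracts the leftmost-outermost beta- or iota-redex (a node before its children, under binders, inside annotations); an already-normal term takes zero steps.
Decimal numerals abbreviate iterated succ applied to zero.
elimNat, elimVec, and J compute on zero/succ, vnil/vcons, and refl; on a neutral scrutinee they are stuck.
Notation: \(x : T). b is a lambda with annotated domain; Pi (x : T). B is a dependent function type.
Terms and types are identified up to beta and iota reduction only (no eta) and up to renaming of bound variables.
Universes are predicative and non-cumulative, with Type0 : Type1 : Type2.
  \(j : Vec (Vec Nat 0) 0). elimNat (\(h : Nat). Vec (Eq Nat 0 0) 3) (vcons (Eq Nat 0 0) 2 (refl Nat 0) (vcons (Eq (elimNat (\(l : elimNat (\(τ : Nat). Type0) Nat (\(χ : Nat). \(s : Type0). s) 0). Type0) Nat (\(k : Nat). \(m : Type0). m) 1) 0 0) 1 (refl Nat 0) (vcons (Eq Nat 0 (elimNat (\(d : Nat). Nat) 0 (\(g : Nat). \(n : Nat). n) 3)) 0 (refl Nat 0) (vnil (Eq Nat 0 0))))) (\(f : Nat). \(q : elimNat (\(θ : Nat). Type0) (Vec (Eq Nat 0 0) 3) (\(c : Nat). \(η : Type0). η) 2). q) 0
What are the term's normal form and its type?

resulting normal form:
  \(j : Vec (Vec Nat 0) 0). vcons (Eq Nat 0 0) 2 (refl Nat 0) (vcons (Eq Nat 0 0) 1 (refl Nat 0) (vcons (Eq Nat 0 0) 0 (refl Nat 0) (vnil (Eq Nat 0 0))))
type:
  Pi (j : Vec (Vec Nat 0) 0). Vec (Eq Nat 0 0) 3
observation: reduction starts at an elimNat iota-redex, and 15 normal-order steps reach the normal form.


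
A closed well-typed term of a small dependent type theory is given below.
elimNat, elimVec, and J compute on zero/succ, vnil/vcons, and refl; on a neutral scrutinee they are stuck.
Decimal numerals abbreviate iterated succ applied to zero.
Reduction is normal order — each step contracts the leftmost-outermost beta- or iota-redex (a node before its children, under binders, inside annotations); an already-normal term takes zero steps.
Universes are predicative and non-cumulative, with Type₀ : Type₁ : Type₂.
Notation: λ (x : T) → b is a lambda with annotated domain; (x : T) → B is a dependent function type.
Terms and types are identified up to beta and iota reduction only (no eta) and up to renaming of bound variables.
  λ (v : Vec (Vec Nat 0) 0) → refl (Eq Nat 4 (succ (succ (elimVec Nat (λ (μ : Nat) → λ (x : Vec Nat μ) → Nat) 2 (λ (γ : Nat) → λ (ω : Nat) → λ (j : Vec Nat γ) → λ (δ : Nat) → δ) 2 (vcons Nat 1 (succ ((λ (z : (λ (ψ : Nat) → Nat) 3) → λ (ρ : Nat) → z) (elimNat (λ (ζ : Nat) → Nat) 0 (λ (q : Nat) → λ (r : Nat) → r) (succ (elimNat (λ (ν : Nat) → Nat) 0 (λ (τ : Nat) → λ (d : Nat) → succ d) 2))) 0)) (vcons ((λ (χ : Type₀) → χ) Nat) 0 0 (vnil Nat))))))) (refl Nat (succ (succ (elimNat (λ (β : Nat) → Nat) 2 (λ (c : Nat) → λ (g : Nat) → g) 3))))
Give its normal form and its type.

resulting normal form:
  λ (v : Vec (Vec Nat 0) 0) → refl (Eq Nat 4 4) (refl Nat 4)
inferred type:
  (v : Vec (Vec Nat 0) 0) → Eq (Eq Nat 4 4) (refl Nat 4) (refl Nat 4)
observation: the first redex contracted is an elimVec iota-redex; the normal form is reached in 21 normal-order steps.


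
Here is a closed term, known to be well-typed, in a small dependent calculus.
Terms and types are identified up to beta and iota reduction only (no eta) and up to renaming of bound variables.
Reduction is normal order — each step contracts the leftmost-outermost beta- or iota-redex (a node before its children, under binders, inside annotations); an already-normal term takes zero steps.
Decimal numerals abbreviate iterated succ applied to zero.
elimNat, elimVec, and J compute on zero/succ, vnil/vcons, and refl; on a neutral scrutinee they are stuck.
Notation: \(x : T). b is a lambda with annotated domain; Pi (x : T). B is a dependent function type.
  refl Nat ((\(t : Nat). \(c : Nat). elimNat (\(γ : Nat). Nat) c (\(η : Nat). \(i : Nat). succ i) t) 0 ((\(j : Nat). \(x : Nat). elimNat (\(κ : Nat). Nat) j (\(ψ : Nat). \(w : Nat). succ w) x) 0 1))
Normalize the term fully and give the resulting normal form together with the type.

reduced normal form:
  refl Nat 1
the term's type:
  Eq Nat 1 1
observation: 9 normal-order steps normalize the term, beginning with a beta-redex.


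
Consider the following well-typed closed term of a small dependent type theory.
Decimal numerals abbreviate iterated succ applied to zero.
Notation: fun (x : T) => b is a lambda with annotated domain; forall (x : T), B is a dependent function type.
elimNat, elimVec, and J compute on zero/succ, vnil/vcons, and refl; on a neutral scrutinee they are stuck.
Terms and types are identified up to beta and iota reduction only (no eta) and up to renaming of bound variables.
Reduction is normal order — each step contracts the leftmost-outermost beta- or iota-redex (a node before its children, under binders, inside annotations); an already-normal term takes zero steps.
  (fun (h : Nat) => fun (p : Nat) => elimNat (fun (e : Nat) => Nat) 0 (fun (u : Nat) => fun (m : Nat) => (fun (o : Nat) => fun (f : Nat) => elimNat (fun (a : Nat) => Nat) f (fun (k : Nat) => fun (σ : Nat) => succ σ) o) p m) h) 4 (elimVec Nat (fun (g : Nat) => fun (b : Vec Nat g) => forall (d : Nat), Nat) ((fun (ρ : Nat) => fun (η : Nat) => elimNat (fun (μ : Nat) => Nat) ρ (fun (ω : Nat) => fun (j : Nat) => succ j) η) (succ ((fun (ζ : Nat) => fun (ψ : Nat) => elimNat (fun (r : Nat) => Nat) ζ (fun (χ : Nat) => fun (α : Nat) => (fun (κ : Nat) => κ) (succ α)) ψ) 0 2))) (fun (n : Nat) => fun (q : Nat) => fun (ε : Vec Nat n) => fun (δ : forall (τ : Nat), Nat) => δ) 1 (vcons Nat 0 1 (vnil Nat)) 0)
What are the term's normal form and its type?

normal form:
  12
inferred type:
  Nat


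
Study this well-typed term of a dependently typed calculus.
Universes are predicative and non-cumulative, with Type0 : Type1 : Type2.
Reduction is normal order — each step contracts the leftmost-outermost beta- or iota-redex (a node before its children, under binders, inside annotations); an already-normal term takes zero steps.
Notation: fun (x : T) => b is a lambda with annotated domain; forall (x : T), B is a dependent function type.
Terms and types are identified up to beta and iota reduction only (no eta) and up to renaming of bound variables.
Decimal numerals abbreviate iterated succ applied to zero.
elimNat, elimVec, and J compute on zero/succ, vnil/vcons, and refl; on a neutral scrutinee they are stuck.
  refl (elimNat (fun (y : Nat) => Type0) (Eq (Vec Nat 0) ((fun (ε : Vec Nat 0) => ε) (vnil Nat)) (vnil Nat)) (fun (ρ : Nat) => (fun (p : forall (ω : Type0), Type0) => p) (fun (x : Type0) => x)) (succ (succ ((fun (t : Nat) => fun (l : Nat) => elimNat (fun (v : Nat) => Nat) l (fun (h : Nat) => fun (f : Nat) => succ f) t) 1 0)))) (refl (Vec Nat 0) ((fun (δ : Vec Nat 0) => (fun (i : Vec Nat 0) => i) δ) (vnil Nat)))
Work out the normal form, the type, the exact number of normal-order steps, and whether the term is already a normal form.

reduced normal form:
  refl (Eq (Vec Nat 0) (vnil Nat) (vnil Nat)) (refl (Vec Nat 0) (vnil Nat))
inferred type:
  Eq (Eq (Vec Nat 0) (vnil Nat) (vnil Nat)) (refl (Vec Nat 0) (vnil Nat)) (refl (Vec Nat 0) (vnil Nat))
reduction steps (normal order): 22
started in normal form: no
first contracted redex: an elimNat iota-redex


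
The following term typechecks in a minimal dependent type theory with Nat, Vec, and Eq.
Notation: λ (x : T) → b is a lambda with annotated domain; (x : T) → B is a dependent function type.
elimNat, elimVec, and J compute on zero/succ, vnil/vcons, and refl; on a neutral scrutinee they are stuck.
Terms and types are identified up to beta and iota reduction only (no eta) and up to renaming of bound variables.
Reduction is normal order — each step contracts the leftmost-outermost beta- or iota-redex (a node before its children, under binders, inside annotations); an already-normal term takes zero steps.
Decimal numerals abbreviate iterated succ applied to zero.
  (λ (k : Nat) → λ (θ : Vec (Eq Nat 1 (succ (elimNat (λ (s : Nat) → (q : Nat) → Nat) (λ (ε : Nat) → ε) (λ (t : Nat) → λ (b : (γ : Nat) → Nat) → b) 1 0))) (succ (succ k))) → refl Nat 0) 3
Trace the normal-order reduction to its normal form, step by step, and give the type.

normal-order reduction sequence:
  (λ (k : Nat) → λ (θ : Vec (Eq Nat 1 (succ (elimNat (λ (s : Nat) → (q : Nat) → Nat) (λ (ε : Nat) → ε) (λ (t : Nat) → λ (b : (γ : Nat) → Nat) → b) 1 0))) (succ (succ k))) → refl Nat 0) 3
  ~> λ (k : Vec (Eq Nat 1 (succ (elimNat (λ (θ : Nat) → (s : Nat) → Nat) (λ (q : Nat) → q) (λ (ε : Nat) → λ (t : (b : Nat) → Nat) → t) 1 0))) 5) → refl Nat 0
  ~> λ (k : Vec (Eq Nat 1 (succ ((λ (θ : Nat) → λ (s : (q : Nat) → Nat) → s) 0 (elimNat (λ (ε : Nat) → (t : Nat) → Nat) (λ (b : Nat) → b) (λ (γ : Nat) → λ (χ : (ξ : Nat) → Nat) → χ) 0) 0))) 5) → refl Nat 0
  ~> λ (k : Vec (Eq Nat 1 (succ ((λ (θ : (s : Nat) → Nat) → θ) (elimNat (λ (q : Nat) → (ε : Nat) → Nat) (λ (t : Nat) → t) (λ (b : Nat) → λ (γ : (χ : Nat) → Nat) → γ) 0) 0))) 5) → refl Nat 0
  ~> λ (k : Vec (Eq Nat 1 (succ (elimNat (λ (θ : Nat) → (s : Nat) → Nat) (λ (q : Nat) → q) (λ (ε : Nat) → λ (t : (b : Nat) → Nat) → t) 0 0))) 5) → refl Nat 0
  ~> λ (k : Vec (Eq Nat 1 (succ ((λ (θ : Nat) → θ) 0))) 5) → refl Nat 0
  ~> λ (k : Vec (Eq Nat 1 1) 5) → refl Nat 0
inferred type:
  (k : Vec (Eq Nat 1 1) 5) → Eq Nat 0 0


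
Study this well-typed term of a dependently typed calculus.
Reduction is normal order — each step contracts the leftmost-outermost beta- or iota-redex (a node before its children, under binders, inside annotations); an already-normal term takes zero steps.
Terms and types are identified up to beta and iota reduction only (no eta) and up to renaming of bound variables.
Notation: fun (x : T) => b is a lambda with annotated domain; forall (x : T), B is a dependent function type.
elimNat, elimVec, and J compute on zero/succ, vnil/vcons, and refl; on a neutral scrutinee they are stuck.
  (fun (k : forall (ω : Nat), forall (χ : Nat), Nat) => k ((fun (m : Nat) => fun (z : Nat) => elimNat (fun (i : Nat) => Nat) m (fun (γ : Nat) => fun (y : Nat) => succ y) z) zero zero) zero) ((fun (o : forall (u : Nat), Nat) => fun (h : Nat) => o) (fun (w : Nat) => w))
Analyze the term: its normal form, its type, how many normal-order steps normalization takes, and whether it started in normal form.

reduced normal form:
  zero
type:
  Nat
normal-order step count: 4
started in normal form: no
first contracted redex: a beta-redex
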